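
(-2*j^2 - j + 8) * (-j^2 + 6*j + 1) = 2*j^4 - 11*j^3 - 16*j^2 + 47*j + 8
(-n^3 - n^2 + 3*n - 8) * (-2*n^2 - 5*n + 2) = 2*n^5 + 7*n^4 - 3*n^3 - n^2 + 46*n - 16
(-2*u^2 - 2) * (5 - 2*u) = 4*u^3 - 10*u^2 + 4*u - 10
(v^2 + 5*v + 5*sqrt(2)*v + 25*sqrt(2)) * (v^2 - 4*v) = v^4 + v^3 + 5*sqrt(2)*v^3 - 20*v^2 + 5*sqrt(2)*v^2 - 100*sqrt(2)*v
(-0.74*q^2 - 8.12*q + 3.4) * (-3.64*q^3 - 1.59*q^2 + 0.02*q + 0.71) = 2.6936*q^5 + 30.7334*q^4 + 0.520000000000001*q^3 - 6.0938*q^2 - 5.6972*q + 2.414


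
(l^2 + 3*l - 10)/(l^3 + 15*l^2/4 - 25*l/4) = 4*(l - 2)/(l*(4*l - 5))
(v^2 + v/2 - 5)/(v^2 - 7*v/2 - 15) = (v - 2)/(v - 6)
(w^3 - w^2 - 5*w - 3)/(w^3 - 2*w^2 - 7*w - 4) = (w - 3)/(w - 4)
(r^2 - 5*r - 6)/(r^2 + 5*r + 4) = (r - 6)/(r + 4)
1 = 1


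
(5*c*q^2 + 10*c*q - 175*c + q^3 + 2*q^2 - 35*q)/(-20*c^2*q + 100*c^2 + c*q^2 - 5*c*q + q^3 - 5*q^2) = (q + 7)/(-4*c + q)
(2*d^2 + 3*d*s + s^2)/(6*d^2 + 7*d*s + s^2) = (2*d + s)/(6*d + s)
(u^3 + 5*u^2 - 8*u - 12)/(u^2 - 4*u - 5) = (u^2 + 4*u - 12)/(u - 5)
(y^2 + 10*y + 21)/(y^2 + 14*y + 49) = (y + 3)/(y + 7)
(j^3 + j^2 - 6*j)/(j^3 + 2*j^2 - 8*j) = (j + 3)/(j + 4)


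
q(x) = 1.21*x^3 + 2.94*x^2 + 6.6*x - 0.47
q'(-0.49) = 4.59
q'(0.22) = 8.07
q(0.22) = 1.14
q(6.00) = 406.33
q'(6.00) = 172.56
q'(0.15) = 7.56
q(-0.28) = -2.11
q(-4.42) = -76.69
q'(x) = 3.63*x^2 + 5.88*x + 6.6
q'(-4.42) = 51.53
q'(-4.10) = 43.51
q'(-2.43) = 13.75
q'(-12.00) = 458.76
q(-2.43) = -16.51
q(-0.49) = -3.14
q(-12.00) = -1747.19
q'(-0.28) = 5.24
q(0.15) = 0.59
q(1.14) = 12.67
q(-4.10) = -61.50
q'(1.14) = 18.02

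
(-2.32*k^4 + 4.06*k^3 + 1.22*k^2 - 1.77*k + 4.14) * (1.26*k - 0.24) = -2.9232*k^5 + 5.6724*k^4 + 0.5628*k^3 - 2.523*k^2 + 5.6412*k - 0.9936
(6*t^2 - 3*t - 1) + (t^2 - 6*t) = 7*t^2 - 9*t - 1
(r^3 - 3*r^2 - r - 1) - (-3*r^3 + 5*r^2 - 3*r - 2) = 4*r^3 - 8*r^2 + 2*r + 1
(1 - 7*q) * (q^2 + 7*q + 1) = -7*q^3 - 48*q^2 + 1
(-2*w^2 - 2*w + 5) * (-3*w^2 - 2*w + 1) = 6*w^4 + 10*w^3 - 13*w^2 - 12*w + 5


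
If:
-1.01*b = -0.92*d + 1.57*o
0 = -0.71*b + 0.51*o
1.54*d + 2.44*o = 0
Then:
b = 0.00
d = 0.00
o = 0.00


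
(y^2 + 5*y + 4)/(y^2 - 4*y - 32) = (y + 1)/(y - 8)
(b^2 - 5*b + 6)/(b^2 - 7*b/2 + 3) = 2*(b - 3)/(2*b - 3)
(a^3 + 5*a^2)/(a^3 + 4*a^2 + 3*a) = a*(a + 5)/(a^2 + 4*a + 3)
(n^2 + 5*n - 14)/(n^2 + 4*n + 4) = (n^2 + 5*n - 14)/(n^2 + 4*n + 4)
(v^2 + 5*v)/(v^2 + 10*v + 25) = v/(v + 5)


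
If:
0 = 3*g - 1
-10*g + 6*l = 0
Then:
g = 1/3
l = 5/9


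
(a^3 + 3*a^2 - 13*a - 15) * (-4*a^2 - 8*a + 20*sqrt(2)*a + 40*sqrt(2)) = -4*a^5 - 20*a^4 + 20*sqrt(2)*a^4 + 28*a^3 + 100*sqrt(2)*a^3 - 140*sqrt(2)*a^2 + 164*a^2 - 820*sqrt(2)*a + 120*a - 600*sqrt(2)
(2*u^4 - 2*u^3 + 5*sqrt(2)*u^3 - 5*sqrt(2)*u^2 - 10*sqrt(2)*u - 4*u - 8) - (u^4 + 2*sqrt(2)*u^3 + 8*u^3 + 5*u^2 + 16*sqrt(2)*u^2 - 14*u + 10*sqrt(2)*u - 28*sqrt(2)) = u^4 - 10*u^3 + 3*sqrt(2)*u^3 - 21*sqrt(2)*u^2 - 5*u^2 - 20*sqrt(2)*u + 10*u - 8 + 28*sqrt(2)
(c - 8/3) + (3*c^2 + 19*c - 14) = 3*c^2 + 20*c - 50/3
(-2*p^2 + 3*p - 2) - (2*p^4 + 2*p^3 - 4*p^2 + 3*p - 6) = -2*p^4 - 2*p^3 + 2*p^2 + 4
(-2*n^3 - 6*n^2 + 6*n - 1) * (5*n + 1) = -10*n^4 - 32*n^3 + 24*n^2 + n - 1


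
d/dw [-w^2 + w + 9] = 1 - 2*w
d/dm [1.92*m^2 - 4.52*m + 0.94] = 3.84*m - 4.52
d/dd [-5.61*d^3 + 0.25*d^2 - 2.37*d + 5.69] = -16.83*d^2 + 0.5*d - 2.37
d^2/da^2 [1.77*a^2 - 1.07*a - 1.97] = 3.54000000000000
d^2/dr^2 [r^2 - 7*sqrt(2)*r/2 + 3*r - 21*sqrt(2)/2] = 2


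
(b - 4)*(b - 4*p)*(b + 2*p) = b^3 - 2*b^2*p - 4*b^2 - 8*b*p^2 + 8*b*p + 32*p^2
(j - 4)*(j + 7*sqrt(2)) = j^2 - 4*j + 7*sqrt(2)*j - 28*sqrt(2)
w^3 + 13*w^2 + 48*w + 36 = (w + 1)*(w + 6)^2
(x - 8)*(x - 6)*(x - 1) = x^3 - 15*x^2 + 62*x - 48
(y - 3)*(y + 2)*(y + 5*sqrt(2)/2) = y^3 - y^2 + 5*sqrt(2)*y^2/2 - 6*y - 5*sqrt(2)*y/2 - 15*sqrt(2)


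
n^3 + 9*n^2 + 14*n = n*(n + 2)*(n + 7)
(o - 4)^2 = o^2 - 8*o + 16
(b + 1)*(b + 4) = b^2 + 5*b + 4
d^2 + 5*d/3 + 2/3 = (d + 2/3)*(d + 1)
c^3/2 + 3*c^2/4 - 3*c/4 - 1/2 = (c/2 + 1)*(c - 1)*(c + 1/2)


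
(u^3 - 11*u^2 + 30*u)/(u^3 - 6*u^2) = (u - 5)/u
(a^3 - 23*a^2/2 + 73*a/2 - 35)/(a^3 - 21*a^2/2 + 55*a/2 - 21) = (2*a - 5)/(2*a - 3)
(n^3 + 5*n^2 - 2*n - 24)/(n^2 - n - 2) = (n^2 + 7*n + 12)/(n + 1)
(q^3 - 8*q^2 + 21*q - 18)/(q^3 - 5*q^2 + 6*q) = (q - 3)/q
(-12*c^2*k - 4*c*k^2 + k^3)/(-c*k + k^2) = (12*c^2 + 4*c*k - k^2)/(c - k)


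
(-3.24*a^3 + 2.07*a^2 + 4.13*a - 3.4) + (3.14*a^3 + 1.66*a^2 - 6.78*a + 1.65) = -0.1*a^3 + 3.73*a^2 - 2.65*a - 1.75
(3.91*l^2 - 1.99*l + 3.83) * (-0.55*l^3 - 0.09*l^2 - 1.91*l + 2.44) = -2.1505*l^5 + 0.7426*l^4 - 9.3955*l^3 + 12.9966*l^2 - 12.1709*l + 9.3452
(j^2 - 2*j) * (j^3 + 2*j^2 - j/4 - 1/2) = j^5 - 17*j^3/4 + j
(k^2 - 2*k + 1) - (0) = k^2 - 2*k + 1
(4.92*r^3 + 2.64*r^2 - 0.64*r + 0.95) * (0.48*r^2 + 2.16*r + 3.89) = 2.3616*r^5 + 11.8944*r^4 + 24.534*r^3 + 9.3432*r^2 - 0.4376*r + 3.6955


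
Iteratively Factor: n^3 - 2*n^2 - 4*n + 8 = (n + 2)*(n^2 - 4*n + 4) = (n - 2)*(n + 2)*(n - 2)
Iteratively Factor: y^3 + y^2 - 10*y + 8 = (y - 1)*(y^2 + 2*y - 8) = (y - 1)*(y + 4)*(y - 2)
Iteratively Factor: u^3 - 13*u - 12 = (u - 4)*(u^2 + 4*u + 3) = (u - 4)*(u + 3)*(u + 1)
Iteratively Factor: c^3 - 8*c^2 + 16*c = (c - 4)*(c^2 - 4*c) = (c - 4)^2*(c)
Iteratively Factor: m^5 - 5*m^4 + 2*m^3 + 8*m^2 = (m + 1)*(m^4 - 6*m^3 + 8*m^2) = (m - 2)*(m + 1)*(m^3 - 4*m^2) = m*(m - 2)*(m + 1)*(m^2 - 4*m) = m*(m - 4)*(m - 2)*(m + 1)*(m)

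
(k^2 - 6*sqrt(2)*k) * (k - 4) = k^3 - 6*sqrt(2)*k^2 - 4*k^2 + 24*sqrt(2)*k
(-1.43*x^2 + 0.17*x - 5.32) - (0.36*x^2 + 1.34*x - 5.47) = -1.79*x^2 - 1.17*x + 0.149999999999999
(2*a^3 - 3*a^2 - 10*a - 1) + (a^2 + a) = 2*a^3 - 2*a^2 - 9*a - 1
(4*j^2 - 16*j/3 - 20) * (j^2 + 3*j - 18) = 4*j^4 + 20*j^3/3 - 108*j^2 + 36*j + 360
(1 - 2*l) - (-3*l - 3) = l + 4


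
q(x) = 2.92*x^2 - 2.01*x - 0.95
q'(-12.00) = -72.09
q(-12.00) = 443.65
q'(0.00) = -2.01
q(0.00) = -0.95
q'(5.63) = 30.87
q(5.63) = 80.29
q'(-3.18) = -20.58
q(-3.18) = 34.97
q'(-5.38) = -33.43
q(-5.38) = 94.38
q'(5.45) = 29.82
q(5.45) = 74.83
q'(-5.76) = -35.65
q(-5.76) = 107.51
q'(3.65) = 19.31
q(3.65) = 30.62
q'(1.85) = 8.79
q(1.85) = 5.33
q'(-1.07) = -8.26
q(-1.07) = 4.54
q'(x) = 5.84*x - 2.01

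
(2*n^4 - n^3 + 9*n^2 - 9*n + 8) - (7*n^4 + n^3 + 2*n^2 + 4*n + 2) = -5*n^4 - 2*n^3 + 7*n^2 - 13*n + 6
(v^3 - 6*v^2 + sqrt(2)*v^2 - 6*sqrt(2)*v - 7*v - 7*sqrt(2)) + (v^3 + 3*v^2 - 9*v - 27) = 2*v^3 - 3*v^2 + sqrt(2)*v^2 - 16*v - 6*sqrt(2)*v - 27 - 7*sqrt(2)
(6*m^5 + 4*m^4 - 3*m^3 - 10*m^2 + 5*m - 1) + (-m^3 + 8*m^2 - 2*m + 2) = 6*m^5 + 4*m^4 - 4*m^3 - 2*m^2 + 3*m + 1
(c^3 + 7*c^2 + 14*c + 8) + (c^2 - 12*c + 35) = c^3 + 8*c^2 + 2*c + 43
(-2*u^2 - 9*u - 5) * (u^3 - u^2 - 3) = -2*u^5 - 7*u^4 + 4*u^3 + 11*u^2 + 27*u + 15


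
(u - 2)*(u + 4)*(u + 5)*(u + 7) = u^4 + 14*u^3 + 51*u^2 - 26*u - 280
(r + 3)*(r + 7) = r^2 + 10*r + 21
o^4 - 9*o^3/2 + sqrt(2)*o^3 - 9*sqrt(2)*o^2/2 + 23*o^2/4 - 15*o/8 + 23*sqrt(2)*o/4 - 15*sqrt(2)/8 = (o - 5/2)*(o - 3/2)*(o - 1/2)*(o + sqrt(2))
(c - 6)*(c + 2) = c^2 - 4*c - 12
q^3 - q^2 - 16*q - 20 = (q - 5)*(q + 2)^2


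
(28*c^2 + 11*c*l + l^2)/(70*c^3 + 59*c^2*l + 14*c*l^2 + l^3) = (4*c + l)/(10*c^2 + 7*c*l + l^2)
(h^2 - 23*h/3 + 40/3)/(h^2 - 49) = (3*h^2 - 23*h + 40)/(3*(h^2 - 49))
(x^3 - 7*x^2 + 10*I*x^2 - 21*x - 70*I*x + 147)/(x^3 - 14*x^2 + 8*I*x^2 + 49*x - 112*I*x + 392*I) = (x^2 + 10*I*x - 21)/(x^2 + x*(-7 + 8*I) - 56*I)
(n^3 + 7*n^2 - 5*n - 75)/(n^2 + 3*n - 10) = (n^2 + 2*n - 15)/(n - 2)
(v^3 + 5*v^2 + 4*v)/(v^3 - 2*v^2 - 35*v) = (v^2 + 5*v + 4)/(v^2 - 2*v - 35)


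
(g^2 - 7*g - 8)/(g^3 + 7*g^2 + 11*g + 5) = (g - 8)/(g^2 + 6*g + 5)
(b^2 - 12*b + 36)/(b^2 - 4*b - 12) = (b - 6)/(b + 2)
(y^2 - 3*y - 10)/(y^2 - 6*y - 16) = (y - 5)/(y - 8)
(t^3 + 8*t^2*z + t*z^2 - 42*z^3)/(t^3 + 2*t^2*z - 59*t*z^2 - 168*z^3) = (-t + 2*z)/(-t + 8*z)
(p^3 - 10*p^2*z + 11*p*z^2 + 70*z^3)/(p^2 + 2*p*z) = p - 12*z + 35*z^2/p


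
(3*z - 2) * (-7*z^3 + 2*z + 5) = -21*z^4 + 14*z^3 + 6*z^2 + 11*z - 10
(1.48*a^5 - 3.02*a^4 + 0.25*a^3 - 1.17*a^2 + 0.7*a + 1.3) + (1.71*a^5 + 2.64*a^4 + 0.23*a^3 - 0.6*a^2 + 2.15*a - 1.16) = 3.19*a^5 - 0.38*a^4 + 0.48*a^3 - 1.77*a^2 + 2.85*a + 0.14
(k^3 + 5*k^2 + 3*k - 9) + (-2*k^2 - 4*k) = k^3 + 3*k^2 - k - 9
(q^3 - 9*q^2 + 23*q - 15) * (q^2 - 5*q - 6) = q^5 - 14*q^4 + 62*q^3 - 76*q^2 - 63*q + 90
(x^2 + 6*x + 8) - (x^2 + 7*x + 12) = -x - 4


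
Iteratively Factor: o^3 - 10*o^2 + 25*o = (o)*(o^2 - 10*o + 25) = o*(o - 5)*(o - 5)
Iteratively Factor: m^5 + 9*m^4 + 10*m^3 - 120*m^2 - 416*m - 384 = (m + 4)*(m^4 + 5*m^3 - 10*m^2 - 80*m - 96) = (m + 4)^2*(m^3 + m^2 - 14*m - 24) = (m + 3)*(m + 4)^2*(m^2 - 2*m - 8) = (m + 2)*(m + 3)*(m + 4)^2*(m - 4)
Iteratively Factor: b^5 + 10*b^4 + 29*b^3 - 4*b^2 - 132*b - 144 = (b - 2)*(b^4 + 12*b^3 + 53*b^2 + 102*b + 72) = (b - 2)*(b + 2)*(b^3 + 10*b^2 + 33*b + 36) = (b - 2)*(b + 2)*(b + 4)*(b^2 + 6*b + 9) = (b - 2)*(b + 2)*(b + 3)*(b + 4)*(b + 3)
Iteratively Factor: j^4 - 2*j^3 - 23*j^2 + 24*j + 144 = (j - 4)*(j^3 + 2*j^2 - 15*j - 36) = (j - 4)*(j + 3)*(j^2 - j - 12) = (j - 4)^2*(j + 3)*(j + 3)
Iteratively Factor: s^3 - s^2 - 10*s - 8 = (s - 4)*(s^2 + 3*s + 2) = (s - 4)*(s + 2)*(s + 1)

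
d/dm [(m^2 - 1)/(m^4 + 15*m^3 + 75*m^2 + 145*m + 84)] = (-2*m^3 - 11*m^2 + 28*m + 145)/(m^6 + 28*m^5 + 318*m^4 + 1876*m^3 + 6073*m^2 + 10248*m + 7056)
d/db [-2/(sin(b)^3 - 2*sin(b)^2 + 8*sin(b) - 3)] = 2*(3*sin(b)^2 - 4*sin(b) + 8)*cos(b)/(sin(b)^3 - 2*sin(b)^2 + 8*sin(b) - 3)^2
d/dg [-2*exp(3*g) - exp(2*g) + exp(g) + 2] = (-6*exp(2*g) - 2*exp(g) + 1)*exp(g)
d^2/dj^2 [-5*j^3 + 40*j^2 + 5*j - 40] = 80 - 30*j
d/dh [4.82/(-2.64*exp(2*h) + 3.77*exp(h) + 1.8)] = (25.4496*exp(h) - 18.1714)*exp(h)/(-2.64*exp(2*h) + 3.77*exp(h) + 1.8)^2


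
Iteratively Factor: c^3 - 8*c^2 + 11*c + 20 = (c + 1)*(c^2 - 9*c + 20) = (c - 5)*(c + 1)*(c - 4)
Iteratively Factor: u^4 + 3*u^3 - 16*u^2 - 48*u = (u + 3)*(u^3 - 16*u) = (u - 4)*(u + 3)*(u^2 + 4*u) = u*(u - 4)*(u + 3)*(u + 4)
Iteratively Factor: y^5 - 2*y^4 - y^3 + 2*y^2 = (y - 2)*(y^4 - y^2) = y*(y - 2)*(y^3 - y) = y^2*(y - 2)*(y^2 - 1) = y^2*(y - 2)*(y - 1)*(y + 1)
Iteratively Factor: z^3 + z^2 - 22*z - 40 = (z + 4)*(z^2 - 3*z - 10) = (z - 5)*(z + 4)*(z + 2)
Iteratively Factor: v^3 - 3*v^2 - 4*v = (v - 4)*(v^2 + v) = v*(v - 4)*(v + 1)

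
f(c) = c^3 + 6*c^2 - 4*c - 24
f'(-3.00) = -13.00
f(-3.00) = 15.00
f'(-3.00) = -13.00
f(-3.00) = 15.00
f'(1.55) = 21.81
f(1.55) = -12.06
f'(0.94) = 9.93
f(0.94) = -21.63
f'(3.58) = 77.41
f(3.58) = 84.46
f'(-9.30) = 143.87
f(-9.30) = -272.22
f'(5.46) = 150.95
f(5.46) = 295.80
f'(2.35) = 40.77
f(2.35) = 12.71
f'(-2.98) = -13.12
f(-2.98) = 14.74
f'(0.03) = -3.64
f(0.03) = -24.11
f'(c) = 3*c^2 + 12*c - 4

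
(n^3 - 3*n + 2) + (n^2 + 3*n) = n^3 + n^2 + 2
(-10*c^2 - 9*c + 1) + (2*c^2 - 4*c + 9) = -8*c^2 - 13*c + 10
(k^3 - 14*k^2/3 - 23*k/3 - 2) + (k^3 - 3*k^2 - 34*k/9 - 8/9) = 2*k^3 - 23*k^2/3 - 103*k/9 - 26/9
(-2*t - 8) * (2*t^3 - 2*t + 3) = -4*t^4 - 16*t^3 + 4*t^2 + 10*t - 24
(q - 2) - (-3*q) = 4*q - 2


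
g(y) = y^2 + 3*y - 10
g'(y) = 2*y + 3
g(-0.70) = -11.61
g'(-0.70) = 1.60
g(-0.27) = -10.74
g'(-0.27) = 2.46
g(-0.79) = -11.75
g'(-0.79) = 1.42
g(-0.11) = -10.32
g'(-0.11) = 2.78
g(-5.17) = 1.22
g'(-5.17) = -7.34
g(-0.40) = -11.04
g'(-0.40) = 2.20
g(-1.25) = -12.19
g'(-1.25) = 0.50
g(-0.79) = -11.75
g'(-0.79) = 1.42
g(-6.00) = 8.00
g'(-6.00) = -9.00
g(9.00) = 98.00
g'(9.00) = 21.00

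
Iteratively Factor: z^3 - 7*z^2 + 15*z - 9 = (z - 1)*(z^2 - 6*z + 9) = (z - 3)*(z - 1)*(z - 3)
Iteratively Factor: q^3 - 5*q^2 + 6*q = (q - 3)*(q^2 - 2*q) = q*(q - 3)*(q - 2)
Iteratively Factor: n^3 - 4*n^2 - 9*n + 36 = (n - 4)*(n^2 - 9) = (n - 4)*(n - 3)*(n + 3)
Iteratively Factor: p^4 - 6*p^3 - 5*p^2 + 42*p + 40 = (p + 1)*(p^3 - 7*p^2 + 2*p + 40) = (p - 4)*(p + 1)*(p^2 - 3*p - 10) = (p - 5)*(p - 4)*(p + 1)*(p + 2)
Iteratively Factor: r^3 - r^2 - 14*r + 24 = (r - 2)*(r^2 + r - 12) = (r - 2)*(r + 4)*(r - 3)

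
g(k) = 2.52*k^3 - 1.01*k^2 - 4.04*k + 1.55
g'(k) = 7.56*k^2 - 2.02*k - 4.04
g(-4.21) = -187.38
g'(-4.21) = 138.46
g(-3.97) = -156.01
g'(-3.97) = 123.13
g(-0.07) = 1.83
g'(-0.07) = -3.86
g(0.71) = -0.93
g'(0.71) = -1.66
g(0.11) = 1.10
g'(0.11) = -4.17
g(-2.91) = -57.34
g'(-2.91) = 65.86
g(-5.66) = -464.87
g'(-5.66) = 249.58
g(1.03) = -0.93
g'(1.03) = 1.90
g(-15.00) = -8670.10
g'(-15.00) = 1727.26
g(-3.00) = -63.46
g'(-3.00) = 70.06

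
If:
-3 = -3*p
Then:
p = 1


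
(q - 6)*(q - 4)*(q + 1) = q^3 - 9*q^2 + 14*q + 24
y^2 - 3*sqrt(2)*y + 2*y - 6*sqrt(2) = (y + 2)*(y - 3*sqrt(2))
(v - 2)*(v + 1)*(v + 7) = v^3 + 6*v^2 - 9*v - 14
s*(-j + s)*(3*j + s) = -3*j^2*s + 2*j*s^2 + s^3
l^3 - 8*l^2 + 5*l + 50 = (l - 5)^2*(l + 2)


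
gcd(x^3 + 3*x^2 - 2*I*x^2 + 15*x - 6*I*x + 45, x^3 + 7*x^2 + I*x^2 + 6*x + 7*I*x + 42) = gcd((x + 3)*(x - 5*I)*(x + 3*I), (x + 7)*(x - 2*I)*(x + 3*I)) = x + 3*I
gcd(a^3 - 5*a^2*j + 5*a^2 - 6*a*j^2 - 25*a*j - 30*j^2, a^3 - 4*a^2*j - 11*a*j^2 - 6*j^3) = a^2 - 5*a*j - 6*j^2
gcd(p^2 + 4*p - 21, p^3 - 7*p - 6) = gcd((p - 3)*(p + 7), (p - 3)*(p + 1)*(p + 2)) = p - 3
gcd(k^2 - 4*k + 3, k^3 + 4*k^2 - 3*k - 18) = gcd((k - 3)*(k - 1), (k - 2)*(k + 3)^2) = 1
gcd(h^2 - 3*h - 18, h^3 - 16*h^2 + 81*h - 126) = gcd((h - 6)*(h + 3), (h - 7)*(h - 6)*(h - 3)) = h - 6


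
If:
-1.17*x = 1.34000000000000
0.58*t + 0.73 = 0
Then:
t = -1.26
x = -1.15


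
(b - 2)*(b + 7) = b^2 + 5*b - 14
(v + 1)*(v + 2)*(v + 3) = v^3 + 6*v^2 + 11*v + 6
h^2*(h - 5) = h^3 - 5*h^2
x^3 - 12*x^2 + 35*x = x*(x - 7)*(x - 5)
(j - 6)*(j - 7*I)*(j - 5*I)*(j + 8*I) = j^4 - 6*j^3 - 4*I*j^3 + 61*j^2 + 24*I*j^2 - 366*j - 280*I*j + 1680*I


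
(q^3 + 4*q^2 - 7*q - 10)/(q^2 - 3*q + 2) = (q^2 + 6*q + 5)/(q - 1)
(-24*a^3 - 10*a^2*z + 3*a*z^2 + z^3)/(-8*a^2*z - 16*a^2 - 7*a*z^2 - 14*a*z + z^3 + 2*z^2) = (24*a^3 + 10*a^2*z - 3*a*z^2 - z^3)/(8*a^2*z + 16*a^2 + 7*a*z^2 + 14*a*z - z^3 - 2*z^2)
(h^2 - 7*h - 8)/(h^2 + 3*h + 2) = (h - 8)/(h + 2)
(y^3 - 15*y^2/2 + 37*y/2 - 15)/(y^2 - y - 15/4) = 2*(y^2 - 5*y + 6)/(2*y + 3)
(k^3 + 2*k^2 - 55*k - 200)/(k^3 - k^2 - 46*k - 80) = (k + 5)/(k + 2)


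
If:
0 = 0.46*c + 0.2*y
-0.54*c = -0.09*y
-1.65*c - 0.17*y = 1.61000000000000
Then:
No Solution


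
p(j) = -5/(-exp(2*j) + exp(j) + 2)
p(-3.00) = -2.44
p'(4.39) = -0.00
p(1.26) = 0.72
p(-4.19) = -2.48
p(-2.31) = -2.39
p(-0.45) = -2.24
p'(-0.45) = -0.18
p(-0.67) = -2.22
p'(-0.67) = -0.01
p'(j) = -5*(2*exp(2*j) - exp(j))/(-exp(2*j) + exp(j) + 2)^2 = (5 - 10*exp(j))*exp(j)/(-exp(2*j) + exp(j) + 2)^2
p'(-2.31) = 0.09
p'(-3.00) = 0.05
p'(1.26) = -2.24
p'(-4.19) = 0.02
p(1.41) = 0.47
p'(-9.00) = 0.00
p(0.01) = -2.51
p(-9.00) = -2.50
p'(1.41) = -1.29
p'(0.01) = -1.30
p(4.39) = 0.00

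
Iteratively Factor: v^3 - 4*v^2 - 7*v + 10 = (v + 2)*(v^2 - 6*v + 5) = (v - 1)*(v + 2)*(v - 5)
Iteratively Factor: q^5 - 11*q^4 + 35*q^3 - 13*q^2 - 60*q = (q - 5)*(q^4 - 6*q^3 + 5*q^2 + 12*q) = (q - 5)*(q + 1)*(q^3 - 7*q^2 + 12*q) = q*(q - 5)*(q + 1)*(q^2 - 7*q + 12) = q*(q - 5)*(q - 4)*(q + 1)*(q - 3)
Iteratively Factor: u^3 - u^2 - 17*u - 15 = (u - 5)*(u^2 + 4*u + 3) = (u - 5)*(u + 1)*(u + 3)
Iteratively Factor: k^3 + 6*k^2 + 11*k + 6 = (k + 2)*(k^2 + 4*k + 3) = (k + 1)*(k + 2)*(k + 3)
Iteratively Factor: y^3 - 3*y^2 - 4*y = (y - 4)*(y^2 + y) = y*(y - 4)*(y + 1)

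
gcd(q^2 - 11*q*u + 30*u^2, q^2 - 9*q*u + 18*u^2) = q - 6*u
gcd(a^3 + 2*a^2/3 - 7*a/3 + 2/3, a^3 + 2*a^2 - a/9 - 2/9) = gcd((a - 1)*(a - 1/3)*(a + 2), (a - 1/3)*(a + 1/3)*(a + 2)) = a^2 + 5*a/3 - 2/3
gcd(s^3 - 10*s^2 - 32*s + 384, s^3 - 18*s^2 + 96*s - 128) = s^2 - 16*s + 64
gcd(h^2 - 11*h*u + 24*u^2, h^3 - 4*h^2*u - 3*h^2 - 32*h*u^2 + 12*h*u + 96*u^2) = -h + 8*u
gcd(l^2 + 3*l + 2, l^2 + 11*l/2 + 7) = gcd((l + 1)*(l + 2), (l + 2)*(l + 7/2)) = l + 2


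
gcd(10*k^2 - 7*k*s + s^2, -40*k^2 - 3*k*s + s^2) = 1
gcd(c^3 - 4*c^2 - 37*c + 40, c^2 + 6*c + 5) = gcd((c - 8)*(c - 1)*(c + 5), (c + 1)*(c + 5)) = c + 5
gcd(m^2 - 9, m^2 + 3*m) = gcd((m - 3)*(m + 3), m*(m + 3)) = m + 3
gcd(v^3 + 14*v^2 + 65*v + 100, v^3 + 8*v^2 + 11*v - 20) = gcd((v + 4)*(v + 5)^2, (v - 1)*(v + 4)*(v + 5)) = v^2 + 9*v + 20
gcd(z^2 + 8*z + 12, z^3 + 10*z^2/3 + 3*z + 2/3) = z + 2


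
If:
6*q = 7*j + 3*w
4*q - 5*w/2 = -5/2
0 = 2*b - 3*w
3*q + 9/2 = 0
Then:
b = -21/10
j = -24/35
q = -3/2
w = -7/5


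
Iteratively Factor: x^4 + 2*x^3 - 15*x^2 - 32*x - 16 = (x + 4)*(x^3 - 2*x^2 - 7*x - 4) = (x + 1)*(x + 4)*(x^2 - 3*x - 4) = (x - 4)*(x + 1)*(x + 4)*(x + 1)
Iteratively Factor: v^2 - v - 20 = (v - 5)*(v + 4)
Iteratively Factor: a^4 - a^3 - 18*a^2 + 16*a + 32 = (a - 2)*(a^3 + a^2 - 16*a - 16) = (a - 2)*(a + 1)*(a^2 - 16) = (a - 2)*(a + 1)*(a + 4)*(a - 4)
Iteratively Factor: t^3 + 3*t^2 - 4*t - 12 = (t + 2)*(t^2 + t - 6) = (t - 2)*(t + 2)*(t + 3)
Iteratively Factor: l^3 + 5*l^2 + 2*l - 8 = (l + 4)*(l^2 + l - 2) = (l - 1)*(l + 4)*(l + 2)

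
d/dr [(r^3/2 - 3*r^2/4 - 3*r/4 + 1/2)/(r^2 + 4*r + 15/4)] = (8*r^4 + 64*r^3 + 54*r^2 - 106*r - 77)/(16*r^4 + 128*r^3 + 376*r^2 + 480*r + 225)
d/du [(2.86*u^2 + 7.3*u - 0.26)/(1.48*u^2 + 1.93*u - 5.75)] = (-5.2842*u^2 - 32.1204*u - 41.4732)/(2.1904*u^4 + 5.7128*u^3 - 13.2951*u^2 - 22.195*u + 33.0625)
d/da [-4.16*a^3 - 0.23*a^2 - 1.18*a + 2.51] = -12.48*a^2 - 0.46*a - 1.18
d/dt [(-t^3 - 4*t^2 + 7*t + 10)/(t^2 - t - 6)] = (-t^4 + 2*t^3 + 15*t^2 + 28*t - 32)/(t^4 - 2*t^3 - 11*t^2 + 12*t + 36)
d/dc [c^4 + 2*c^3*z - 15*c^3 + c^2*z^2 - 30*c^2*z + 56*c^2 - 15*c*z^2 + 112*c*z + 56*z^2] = 4*c^3 + 6*c^2*z - 45*c^2 + 2*c*z^2 - 60*c*z + 112*c - 15*z^2 + 112*z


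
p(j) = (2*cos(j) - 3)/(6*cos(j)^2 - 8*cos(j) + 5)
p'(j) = (12*sin(j)*cos(j) - 8*sin(j))*(2*cos(j) - 3)/(6*cos(j)^2 - 8*cos(j) + 5)^2 - 2*sin(j)/(6*cos(j)^2 - 8*cos(j) + 5)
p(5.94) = -0.40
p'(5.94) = 0.40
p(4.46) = -0.47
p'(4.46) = -0.42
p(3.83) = -0.31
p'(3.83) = -0.14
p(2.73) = -0.28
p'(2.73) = 0.08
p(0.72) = -0.63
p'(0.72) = -0.73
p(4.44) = -0.47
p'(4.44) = -0.41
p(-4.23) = -0.39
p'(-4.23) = 0.29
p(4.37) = -0.44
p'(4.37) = -0.37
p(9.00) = -0.28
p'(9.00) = 0.08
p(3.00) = -0.26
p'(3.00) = 0.02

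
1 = 1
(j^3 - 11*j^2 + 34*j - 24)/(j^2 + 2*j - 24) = (j^2 - 7*j + 6)/(j + 6)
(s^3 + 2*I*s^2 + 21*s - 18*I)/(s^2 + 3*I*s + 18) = s - I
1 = 1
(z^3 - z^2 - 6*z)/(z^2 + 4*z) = (z^2 - z - 6)/(z + 4)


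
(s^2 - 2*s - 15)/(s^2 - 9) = (s - 5)/(s - 3)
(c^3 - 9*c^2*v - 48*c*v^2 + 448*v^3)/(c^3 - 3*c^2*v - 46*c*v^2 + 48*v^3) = (-c^2 + c*v + 56*v^2)/(-c^2 - 5*c*v + 6*v^2)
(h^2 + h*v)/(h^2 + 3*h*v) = (h + v)/(h + 3*v)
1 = 1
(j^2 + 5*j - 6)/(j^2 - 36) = (j - 1)/(j - 6)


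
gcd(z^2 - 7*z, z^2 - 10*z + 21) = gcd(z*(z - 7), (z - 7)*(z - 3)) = z - 7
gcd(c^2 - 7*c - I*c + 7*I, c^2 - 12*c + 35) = c - 7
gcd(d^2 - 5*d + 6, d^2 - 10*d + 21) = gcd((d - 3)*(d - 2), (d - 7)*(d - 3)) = d - 3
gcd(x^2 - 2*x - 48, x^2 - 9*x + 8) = x - 8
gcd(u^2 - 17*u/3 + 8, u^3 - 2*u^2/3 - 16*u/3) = u - 8/3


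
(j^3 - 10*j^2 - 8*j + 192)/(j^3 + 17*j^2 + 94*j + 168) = (j^2 - 14*j + 48)/(j^2 + 13*j + 42)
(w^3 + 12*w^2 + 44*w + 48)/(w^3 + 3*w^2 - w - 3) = (w^3 + 12*w^2 + 44*w + 48)/(w^3 + 3*w^2 - w - 3)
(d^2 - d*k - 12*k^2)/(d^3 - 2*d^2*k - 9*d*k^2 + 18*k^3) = (d - 4*k)/(d^2 - 5*d*k + 6*k^2)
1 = 1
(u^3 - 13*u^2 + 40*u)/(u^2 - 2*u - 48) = u*(u - 5)/(u + 6)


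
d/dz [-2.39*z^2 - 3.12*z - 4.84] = -4.78*z - 3.12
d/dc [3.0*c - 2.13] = 3.00000000000000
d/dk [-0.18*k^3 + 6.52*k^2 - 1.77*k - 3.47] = -0.54*k^2 + 13.04*k - 1.77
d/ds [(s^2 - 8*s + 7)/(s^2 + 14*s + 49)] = 2*(11*s - 35)/(s^3 + 21*s^2 + 147*s + 343)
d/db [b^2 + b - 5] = 2*b + 1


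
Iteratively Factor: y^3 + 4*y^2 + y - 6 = (y + 3)*(y^2 + y - 2) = (y + 2)*(y + 3)*(y - 1)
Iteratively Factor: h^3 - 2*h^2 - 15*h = (h - 5)*(h^2 + 3*h) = h*(h - 5)*(h + 3)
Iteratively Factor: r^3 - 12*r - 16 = (r + 2)*(r^2 - 2*r - 8) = (r - 4)*(r + 2)*(r + 2)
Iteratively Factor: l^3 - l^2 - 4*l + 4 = (l - 1)*(l^2 - 4) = (l - 1)*(l + 2)*(l - 2)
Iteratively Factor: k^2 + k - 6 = (k + 3)*(k - 2)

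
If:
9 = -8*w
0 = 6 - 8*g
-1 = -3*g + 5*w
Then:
No Solution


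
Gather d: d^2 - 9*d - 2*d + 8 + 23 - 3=d^2 - 11*d + 28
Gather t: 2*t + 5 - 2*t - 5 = 0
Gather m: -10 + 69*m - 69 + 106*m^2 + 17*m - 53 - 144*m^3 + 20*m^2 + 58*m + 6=-144*m^3 + 126*m^2 + 144*m - 126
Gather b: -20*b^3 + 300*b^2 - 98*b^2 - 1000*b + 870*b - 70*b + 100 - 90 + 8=-20*b^3 + 202*b^2 - 200*b + 18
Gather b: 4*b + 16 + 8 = 4*b + 24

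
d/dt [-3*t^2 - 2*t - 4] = -6*t - 2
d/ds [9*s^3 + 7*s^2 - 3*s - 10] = 27*s^2 + 14*s - 3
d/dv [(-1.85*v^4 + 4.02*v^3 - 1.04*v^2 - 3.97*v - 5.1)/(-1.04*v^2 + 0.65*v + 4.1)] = (3.848*v^5 - 7.7883*v^4 - 25.114*v^3 + 44.6412*v^2 - 19.136*v - 12.962)/(1.0816*v^4 - 1.352*v^3 - 8.1055*v^2 + 5.33*v + 16.81)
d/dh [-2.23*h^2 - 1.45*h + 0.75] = -4.46*h - 1.45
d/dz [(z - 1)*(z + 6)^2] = (z + 6)*(3*z + 4)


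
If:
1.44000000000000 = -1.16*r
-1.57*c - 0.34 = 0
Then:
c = -0.22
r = -1.24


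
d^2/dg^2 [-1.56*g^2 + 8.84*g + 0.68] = -3.12000000000000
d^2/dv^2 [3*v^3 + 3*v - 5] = 18*v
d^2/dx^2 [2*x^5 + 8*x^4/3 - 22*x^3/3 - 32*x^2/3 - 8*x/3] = 40*x^3 + 32*x^2 - 44*x - 64/3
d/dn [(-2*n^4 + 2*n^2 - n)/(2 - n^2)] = (4*n^5 - 16*n^3 - n^2 + 8*n - 2)/(n^4 - 4*n^2 + 4)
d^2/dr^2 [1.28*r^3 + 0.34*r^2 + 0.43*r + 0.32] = 7.68*r + 0.68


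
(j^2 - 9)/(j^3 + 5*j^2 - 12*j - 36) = (j + 3)/(j^2 + 8*j + 12)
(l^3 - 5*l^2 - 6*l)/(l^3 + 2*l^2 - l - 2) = l*(l - 6)/(l^2 + l - 2)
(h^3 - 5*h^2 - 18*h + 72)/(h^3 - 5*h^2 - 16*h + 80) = (h^2 - 9*h + 18)/(h^2 - 9*h + 20)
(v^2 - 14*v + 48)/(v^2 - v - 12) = (-v^2 + 14*v - 48)/(-v^2 + v + 12)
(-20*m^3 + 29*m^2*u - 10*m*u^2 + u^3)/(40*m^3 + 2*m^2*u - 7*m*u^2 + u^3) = (-m + u)/(2*m + u)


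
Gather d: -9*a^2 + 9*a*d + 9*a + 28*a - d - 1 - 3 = -9*a^2 + 37*a + d*(9*a - 1) - 4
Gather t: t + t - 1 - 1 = 2*t - 2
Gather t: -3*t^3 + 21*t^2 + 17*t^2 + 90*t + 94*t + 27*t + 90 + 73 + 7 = -3*t^3 + 38*t^2 + 211*t + 170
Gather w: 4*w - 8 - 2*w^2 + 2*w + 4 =-2*w^2 + 6*w - 4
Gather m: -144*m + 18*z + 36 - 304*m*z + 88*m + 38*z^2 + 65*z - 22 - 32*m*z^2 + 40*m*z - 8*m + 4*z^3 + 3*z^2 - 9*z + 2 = m*(-32*z^2 - 264*z - 64) + 4*z^3 + 41*z^2 + 74*z + 16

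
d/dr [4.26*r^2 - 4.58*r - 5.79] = 8.52*r - 4.58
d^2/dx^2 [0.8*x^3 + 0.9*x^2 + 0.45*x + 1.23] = 4.8*x + 1.8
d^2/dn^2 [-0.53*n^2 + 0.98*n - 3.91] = -1.06000000000000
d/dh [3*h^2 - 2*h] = 6*h - 2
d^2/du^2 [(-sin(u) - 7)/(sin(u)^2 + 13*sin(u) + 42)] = (sin(u)^2 - 6*sin(u) - 2)/(sin(u) + 6)^3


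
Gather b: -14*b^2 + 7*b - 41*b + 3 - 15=-14*b^2 - 34*b - 12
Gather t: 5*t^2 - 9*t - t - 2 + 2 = 5*t^2 - 10*t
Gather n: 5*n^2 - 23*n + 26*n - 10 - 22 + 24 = 5*n^2 + 3*n - 8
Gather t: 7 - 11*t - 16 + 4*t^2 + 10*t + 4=4*t^2 - t - 5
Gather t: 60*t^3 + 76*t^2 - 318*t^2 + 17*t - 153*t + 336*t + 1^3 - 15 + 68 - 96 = 60*t^3 - 242*t^2 + 200*t - 42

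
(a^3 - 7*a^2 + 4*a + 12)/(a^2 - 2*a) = a - 5 - 6/a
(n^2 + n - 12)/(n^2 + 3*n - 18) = (n + 4)/(n + 6)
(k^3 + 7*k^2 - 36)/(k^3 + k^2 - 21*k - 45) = (k^2 + 4*k - 12)/(k^2 - 2*k - 15)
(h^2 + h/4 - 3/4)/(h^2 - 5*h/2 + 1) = (4*h^2 + h - 3)/(2*(2*h^2 - 5*h + 2))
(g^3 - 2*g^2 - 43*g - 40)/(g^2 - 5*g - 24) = (g^2 + 6*g + 5)/(g + 3)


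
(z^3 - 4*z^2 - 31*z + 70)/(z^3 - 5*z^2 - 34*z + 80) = (z - 7)/(z - 8)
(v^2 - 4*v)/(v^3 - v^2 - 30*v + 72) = v/(v^2 + 3*v - 18)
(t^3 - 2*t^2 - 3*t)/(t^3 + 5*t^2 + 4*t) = (t - 3)/(t + 4)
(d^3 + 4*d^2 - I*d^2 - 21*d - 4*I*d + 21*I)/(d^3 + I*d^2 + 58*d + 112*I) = (d^3 + d^2*(4 - I) - d*(21 + 4*I) + 21*I)/(d^3 + I*d^2 + 58*d + 112*I)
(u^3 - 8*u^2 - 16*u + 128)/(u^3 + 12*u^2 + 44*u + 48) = (u^2 - 12*u + 32)/(u^2 + 8*u + 12)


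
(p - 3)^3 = p^3 - 9*p^2 + 27*p - 27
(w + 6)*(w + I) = w^2 + 6*w + I*w + 6*I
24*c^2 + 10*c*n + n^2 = (4*c + n)*(6*c + n)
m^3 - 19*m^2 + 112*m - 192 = (m - 8)^2*(m - 3)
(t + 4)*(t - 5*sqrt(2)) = t^2 - 5*sqrt(2)*t + 4*t - 20*sqrt(2)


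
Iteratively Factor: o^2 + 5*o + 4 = (o + 4)*(o + 1)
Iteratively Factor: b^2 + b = (b + 1)*(b)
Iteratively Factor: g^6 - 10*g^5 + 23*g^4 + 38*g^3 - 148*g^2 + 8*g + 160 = (g + 1)*(g^5 - 11*g^4 + 34*g^3 + 4*g^2 - 152*g + 160) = (g - 2)*(g + 1)*(g^4 - 9*g^3 + 16*g^2 + 36*g - 80) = (g - 2)*(g + 1)*(g + 2)*(g^3 - 11*g^2 + 38*g - 40) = (g - 2)^2*(g + 1)*(g + 2)*(g^2 - 9*g + 20) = (g - 4)*(g - 2)^2*(g + 1)*(g + 2)*(g - 5)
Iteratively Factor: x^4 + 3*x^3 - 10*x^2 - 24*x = (x)*(x^3 + 3*x^2 - 10*x - 24) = x*(x + 4)*(x^2 - x - 6) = x*(x - 3)*(x + 4)*(x + 2)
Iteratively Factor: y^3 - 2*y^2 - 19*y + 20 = (y - 1)*(y^2 - y - 20) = (y - 1)*(y + 4)*(y - 5)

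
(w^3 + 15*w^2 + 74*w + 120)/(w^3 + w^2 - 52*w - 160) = (w + 6)/(w - 8)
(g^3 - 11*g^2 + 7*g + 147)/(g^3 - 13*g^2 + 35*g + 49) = (g + 3)/(g + 1)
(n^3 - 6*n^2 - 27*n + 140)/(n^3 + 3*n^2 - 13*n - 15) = (n^2 - 11*n + 28)/(n^2 - 2*n - 3)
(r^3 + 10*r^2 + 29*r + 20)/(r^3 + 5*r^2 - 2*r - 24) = (r^2 + 6*r + 5)/(r^2 + r - 6)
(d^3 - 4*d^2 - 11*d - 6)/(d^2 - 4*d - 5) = (d^2 - 5*d - 6)/(d - 5)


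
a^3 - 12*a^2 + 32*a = a*(a - 8)*(a - 4)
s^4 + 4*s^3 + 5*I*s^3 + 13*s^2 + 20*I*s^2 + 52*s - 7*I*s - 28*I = (s + 4)*(s - I)^2*(s + 7*I)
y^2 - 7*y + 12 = (y - 4)*(y - 3)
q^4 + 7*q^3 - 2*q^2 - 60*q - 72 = (q - 3)*(q + 2)^2*(q + 6)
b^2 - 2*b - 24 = (b - 6)*(b + 4)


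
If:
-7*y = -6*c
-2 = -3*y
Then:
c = 7/9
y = 2/3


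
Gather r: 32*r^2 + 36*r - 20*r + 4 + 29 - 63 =32*r^2 + 16*r - 30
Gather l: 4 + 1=5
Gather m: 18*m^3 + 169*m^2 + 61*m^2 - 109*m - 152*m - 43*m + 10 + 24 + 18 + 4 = 18*m^3 + 230*m^2 - 304*m + 56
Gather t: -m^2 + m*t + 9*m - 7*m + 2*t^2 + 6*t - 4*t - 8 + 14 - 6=-m^2 + 2*m + 2*t^2 + t*(m + 2)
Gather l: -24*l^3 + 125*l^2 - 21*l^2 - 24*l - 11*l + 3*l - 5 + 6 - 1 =-24*l^3 + 104*l^2 - 32*l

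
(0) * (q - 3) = 0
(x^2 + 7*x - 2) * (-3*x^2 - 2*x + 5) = -3*x^4 - 23*x^3 - 3*x^2 + 39*x - 10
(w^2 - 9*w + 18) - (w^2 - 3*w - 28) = 46 - 6*w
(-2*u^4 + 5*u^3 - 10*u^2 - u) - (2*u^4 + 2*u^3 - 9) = -4*u^4 + 3*u^3 - 10*u^2 - u + 9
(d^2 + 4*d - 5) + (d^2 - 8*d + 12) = 2*d^2 - 4*d + 7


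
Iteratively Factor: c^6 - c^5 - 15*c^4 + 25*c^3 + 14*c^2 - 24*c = (c - 1)*(c^5 - 15*c^3 + 10*c^2 + 24*c) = (c - 1)*(c + 1)*(c^4 - c^3 - 14*c^2 + 24*c) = (c - 2)*(c - 1)*(c + 1)*(c^3 + c^2 - 12*c) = c*(c - 2)*(c - 1)*(c + 1)*(c^2 + c - 12) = c*(c - 3)*(c - 2)*(c - 1)*(c + 1)*(c + 4)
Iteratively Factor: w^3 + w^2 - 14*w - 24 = (w - 4)*(w^2 + 5*w + 6) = (w - 4)*(w + 3)*(w + 2)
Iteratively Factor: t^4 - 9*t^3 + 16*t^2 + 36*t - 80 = (t - 2)*(t^3 - 7*t^2 + 2*t + 40) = (t - 2)*(t + 2)*(t^2 - 9*t + 20) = (t - 5)*(t - 2)*(t + 2)*(t - 4)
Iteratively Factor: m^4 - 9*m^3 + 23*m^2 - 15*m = (m - 3)*(m^3 - 6*m^2 + 5*m) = m*(m - 3)*(m^2 - 6*m + 5) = m*(m - 3)*(m - 1)*(m - 5)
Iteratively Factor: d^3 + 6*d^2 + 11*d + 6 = (d + 3)*(d^2 + 3*d + 2) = (d + 2)*(d + 3)*(d + 1)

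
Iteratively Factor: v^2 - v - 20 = (v + 4)*(v - 5)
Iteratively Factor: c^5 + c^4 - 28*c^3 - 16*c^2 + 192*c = (c + 4)*(c^4 - 3*c^3 - 16*c^2 + 48*c) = (c - 4)*(c + 4)*(c^3 + c^2 - 12*c) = (c - 4)*(c - 3)*(c + 4)*(c^2 + 4*c) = (c - 4)*(c - 3)*(c + 4)^2*(c)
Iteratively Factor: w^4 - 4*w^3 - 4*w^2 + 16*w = (w + 2)*(w^3 - 6*w^2 + 8*w) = w*(w + 2)*(w^2 - 6*w + 8) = w*(w - 2)*(w + 2)*(w - 4)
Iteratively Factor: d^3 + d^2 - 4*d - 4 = (d + 1)*(d^2 - 4) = (d - 2)*(d + 1)*(d + 2)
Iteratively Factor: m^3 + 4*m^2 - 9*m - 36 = (m - 3)*(m^2 + 7*m + 12) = (m - 3)*(m + 4)*(m + 3)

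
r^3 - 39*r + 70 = (r - 5)*(r - 2)*(r + 7)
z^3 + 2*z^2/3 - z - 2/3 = (z - 1)*(z + 2/3)*(z + 1)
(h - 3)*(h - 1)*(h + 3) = h^3 - h^2 - 9*h + 9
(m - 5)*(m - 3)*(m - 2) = m^3 - 10*m^2 + 31*m - 30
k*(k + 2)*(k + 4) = k^3 + 6*k^2 + 8*k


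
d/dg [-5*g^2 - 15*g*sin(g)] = -15*g*cos(g) - 10*g - 15*sin(g)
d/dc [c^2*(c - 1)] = c*(3*c - 2)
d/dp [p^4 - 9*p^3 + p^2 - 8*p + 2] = 4*p^3 - 27*p^2 + 2*p - 8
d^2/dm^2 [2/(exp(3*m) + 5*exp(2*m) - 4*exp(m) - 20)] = 2*((-9*exp(2*m) - 20*exp(m) + 4)*(exp(3*m) + 5*exp(2*m) - 4*exp(m) - 20) + 2*(3*exp(2*m) + 10*exp(m) - 4)^2*exp(m))*exp(m)/(exp(3*m) + 5*exp(2*m) - 4*exp(m) - 20)^3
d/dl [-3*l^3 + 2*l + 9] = 2 - 9*l^2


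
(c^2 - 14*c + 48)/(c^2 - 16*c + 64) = (c - 6)/(c - 8)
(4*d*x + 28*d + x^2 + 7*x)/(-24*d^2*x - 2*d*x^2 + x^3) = (x + 7)/(x*(-6*d + x))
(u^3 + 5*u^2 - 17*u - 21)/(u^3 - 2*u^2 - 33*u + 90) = (u^2 + 8*u + 7)/(u^2 + u - 30)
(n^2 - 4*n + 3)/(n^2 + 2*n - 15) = (n - 1)/(n + 5)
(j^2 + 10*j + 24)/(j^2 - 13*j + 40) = (j^2 + 10*j + 24)/(j^2 - 13*j + 40)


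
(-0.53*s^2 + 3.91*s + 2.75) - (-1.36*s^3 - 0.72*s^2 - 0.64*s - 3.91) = 1.36*s^3 + 0.19*s^2 + 4.55*s + 6.66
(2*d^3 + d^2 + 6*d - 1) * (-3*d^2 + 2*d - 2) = -6*d^5 + d^4 - 20*d^3 + 13*d^2 - 14*d + 2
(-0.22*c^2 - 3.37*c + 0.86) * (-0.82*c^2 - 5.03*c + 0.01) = 0.1804*c^4 + 3.87*c^3 + 16.2437*c^2 - 4.3595*c + 0.0086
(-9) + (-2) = -11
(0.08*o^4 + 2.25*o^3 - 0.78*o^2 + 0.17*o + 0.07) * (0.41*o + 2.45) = 0.0328*o^5 + 1.1185*o^4 + 5.1927*o^3 - 1.8413*o^2 + 0.4452*o + 0.1715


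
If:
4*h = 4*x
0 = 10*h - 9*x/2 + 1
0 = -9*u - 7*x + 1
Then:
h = -2/11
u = 25/99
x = -2/11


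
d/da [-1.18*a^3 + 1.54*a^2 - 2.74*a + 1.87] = -3.54*a^2 + 3.08*a - 2.74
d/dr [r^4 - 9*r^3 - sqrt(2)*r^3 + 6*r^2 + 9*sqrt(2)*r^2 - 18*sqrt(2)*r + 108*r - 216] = 4*r^3 - 27*r^2 - 3*sqrt(2)*r^2 + 12*r + 18*sqrt(2)*r - 18*sqrt(2) + 108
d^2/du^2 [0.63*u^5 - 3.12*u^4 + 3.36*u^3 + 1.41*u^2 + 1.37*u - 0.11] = 12.6*u^3 - 37.44*u^2 + 20.16*u + 2.82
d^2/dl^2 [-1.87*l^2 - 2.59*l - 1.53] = -3.74000000000000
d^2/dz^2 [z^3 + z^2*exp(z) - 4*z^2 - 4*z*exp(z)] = z^2*exp(z) + 6*z - 6*exp(z) - 8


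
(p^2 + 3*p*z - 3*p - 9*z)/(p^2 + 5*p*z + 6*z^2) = (p - 3)/(p + 2*z)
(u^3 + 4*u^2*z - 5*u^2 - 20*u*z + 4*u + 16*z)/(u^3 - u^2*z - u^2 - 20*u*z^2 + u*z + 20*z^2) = (4 - u)/(-u + 5*z)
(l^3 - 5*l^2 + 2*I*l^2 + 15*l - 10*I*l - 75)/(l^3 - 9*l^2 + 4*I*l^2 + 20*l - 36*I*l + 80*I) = (l^2 + 2*I*l + 15)/(l^2 + 4*l*(-1 + I) - 16*I)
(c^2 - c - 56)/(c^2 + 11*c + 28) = (c - 8)/(c + 4)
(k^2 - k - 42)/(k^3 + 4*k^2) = (k^2 - k - 42)/(k^2*(k + 4))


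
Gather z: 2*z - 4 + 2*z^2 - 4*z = 2*z^2 - 2*z - 4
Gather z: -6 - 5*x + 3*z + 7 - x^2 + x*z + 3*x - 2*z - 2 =-x^2 - 2*x + z*(x + 1) - 1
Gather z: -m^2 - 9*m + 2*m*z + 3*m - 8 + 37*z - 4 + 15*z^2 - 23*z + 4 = -m^2 - 6*m + 15*z^2 + z*(2*m + 14) - 8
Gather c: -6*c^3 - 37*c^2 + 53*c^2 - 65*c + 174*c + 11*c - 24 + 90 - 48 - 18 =-6*c^3 + 16*c^2 + 120*c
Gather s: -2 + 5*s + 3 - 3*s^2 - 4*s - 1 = -3*s^2 + s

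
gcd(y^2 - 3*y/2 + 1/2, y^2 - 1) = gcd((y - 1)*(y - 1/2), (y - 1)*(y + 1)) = y - 1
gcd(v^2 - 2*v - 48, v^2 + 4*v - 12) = v + 6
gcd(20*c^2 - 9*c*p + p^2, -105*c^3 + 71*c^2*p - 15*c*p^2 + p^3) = -5*c + p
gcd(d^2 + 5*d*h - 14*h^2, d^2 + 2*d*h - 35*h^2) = d + 7*h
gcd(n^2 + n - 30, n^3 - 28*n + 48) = n + 6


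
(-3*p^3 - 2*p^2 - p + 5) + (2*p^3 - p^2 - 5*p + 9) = -p^3 - 3*p^2 - 6*p + 14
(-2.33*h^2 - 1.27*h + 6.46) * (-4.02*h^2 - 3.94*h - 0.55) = 9.3666*h^4 + 14.2856*h^3 - 19.6839*h^2 - 24.7539*h - 3.553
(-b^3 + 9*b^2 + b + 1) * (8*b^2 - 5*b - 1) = -8*b^5 + 77*b^4 - 36*b^3 - 6*b^2 - 6*b - 1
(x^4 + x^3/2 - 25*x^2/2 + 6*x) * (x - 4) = x^5 - 7*x^4/2 - 29*x^3/2 + 56*x^2 - 24*x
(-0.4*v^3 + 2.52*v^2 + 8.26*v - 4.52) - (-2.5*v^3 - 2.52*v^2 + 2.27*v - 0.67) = 2.1*v^3 + 5.04*v^2 + 5.99*v - 3.85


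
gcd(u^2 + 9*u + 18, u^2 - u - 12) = u + 3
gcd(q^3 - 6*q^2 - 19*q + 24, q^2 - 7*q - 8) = q - 8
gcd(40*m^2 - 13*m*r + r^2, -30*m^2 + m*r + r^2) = -5*m + r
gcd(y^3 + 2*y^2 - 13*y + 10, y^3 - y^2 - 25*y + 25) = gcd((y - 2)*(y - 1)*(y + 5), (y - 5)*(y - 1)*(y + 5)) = y^2 + 4*y - 5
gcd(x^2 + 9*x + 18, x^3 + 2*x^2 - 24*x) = x + 6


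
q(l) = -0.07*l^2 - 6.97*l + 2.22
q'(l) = -0.14*l - 6.97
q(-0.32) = 4.44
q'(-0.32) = -6.93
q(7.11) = -50.88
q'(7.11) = -7.97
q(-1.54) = 12.79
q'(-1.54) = -6.75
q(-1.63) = 13.40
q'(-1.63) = -6.74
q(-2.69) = 20.46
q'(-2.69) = -6.59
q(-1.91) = 15.28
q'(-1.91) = -6.70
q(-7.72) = 51.86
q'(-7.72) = -5.89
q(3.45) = -22.66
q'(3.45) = -7.45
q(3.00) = -19.32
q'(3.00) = -7.39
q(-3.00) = 22.50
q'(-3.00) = -6.55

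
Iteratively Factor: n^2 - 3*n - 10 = (n + 2)*(n - 5)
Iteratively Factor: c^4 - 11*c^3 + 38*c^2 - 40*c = (c - 2)*(c^3 - 9*c^2 + 20*c) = c*(c - 2)*(c^2 - 9*c + 20) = c*(c - 5)*(c - 2)*(c - 4)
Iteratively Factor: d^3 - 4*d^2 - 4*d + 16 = (d + 2)*(d^2 - 6*d + 8) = (d - 4)*(d + 2)*(d - 2)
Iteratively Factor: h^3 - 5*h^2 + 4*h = (h - 1)*(h^2 - 4*h) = (h - 4)*(h - 1)*(h)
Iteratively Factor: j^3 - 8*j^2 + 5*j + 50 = (j - 5)*(j^2 - 3*j - 10) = (j - 5)*(j + 2)*(j - 5)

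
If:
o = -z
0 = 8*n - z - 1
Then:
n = z/8 + 1/8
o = -z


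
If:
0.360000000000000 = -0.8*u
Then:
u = -0.45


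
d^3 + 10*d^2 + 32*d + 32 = (d + 2)*(d + 4)^2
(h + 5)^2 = h^2 + 10*h + 25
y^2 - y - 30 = (y - 6)*(y + 5)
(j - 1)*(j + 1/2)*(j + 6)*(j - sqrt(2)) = j^4 - sqrt(2)*j^3 + 11*j^3/2 - 11*sqrt(2)*j^2/2 - 7*j^2/2 - 3*j + 7*sqrt(2)*j/2 + 3*sqrt(2)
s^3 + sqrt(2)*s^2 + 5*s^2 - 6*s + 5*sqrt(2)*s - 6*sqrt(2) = (s - 1)*(s + 6)*(s + sqrt(2))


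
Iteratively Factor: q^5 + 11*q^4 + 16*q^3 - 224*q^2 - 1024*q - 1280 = (q + 4)*(q^4 + 7*q^3 - 12*q^2 - 176*q - 320) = (q + 4)^2*(q^3 + 3*q^2 - 24*q - 80) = (q + 4)^3*(q^2 - q - 20) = (q + 4)^4*(q - 5)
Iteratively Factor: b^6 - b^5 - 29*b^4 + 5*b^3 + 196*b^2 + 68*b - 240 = (b + 2)*(b^5 - 3*b^4 - 23*b^3 + 51*b^2 + 94*b - 120) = (b + 2)*(b + 4)*(b^4 - 7*b^3 + 5*b^2 + 31*b - 30) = (b + 2)^2*(b + 4)*(b^3 - 9*b^2 + 23*b - 15) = (b - 3)*(b + 2)^2*(b + 4)*(b^2 - 6*b + 5) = (b - 5)*(b - 3)*(b + 2)^2*(b + 4)*(b - 1)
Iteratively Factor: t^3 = (t)*(t^2) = t^2*(t)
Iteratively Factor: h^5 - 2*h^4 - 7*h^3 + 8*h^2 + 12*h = (h)*(h^4 - 2*h^3 - 7*h^2 + 8*h + 12) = h*(h + 2)*(h^3 - 4*h^2 + h + 6) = h*(h - 3)*(h + 2)*(h^2 - h - 2) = h*(h - 3)*(h - 2)*(h + 2)*(h + 1)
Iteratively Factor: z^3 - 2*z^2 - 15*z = (z + 3)*(z^2 - 5*z) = z*(z + 3)*(z - 5)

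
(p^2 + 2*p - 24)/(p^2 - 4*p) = (p + 6)/p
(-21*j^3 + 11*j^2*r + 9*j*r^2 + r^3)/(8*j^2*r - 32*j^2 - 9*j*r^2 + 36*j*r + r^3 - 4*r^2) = (21*j^2 + 10*j*r + r^2)/(-8*j*r + 32*j + r^2 - 4*r)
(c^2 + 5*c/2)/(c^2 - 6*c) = (c + 5/2)/(c - 6)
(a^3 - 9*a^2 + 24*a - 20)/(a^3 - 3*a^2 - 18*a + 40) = (a - 2)/(a + 4)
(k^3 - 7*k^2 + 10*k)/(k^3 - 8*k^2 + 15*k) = (k - 2)/(k - 3)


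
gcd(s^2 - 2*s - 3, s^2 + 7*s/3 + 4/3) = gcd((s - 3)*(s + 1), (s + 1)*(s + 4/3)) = s + 1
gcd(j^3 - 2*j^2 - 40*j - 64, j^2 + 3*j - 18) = 1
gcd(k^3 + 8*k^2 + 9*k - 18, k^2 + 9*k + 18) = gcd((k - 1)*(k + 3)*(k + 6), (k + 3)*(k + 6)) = k^2 + 9*k + 18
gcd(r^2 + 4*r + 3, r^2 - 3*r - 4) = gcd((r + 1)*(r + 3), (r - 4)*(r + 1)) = r + 1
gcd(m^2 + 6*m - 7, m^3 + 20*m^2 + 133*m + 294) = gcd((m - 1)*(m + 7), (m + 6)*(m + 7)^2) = m + 7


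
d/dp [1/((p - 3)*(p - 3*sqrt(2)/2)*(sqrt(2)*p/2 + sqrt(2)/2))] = 2*sqrt(2)*(-2*(p - 3)*(p + 1) - (p - 3)*(2*p - 3*sqrt(2)) - (p + 1)*(2*p - 3*sqrt(2)))/((p - 3)^2*(p + 1)^2*(2*p - 3*sqrt(2))^2)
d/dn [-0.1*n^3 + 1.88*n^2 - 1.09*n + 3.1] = -0.3*n^2 + 3.76*n - 1.09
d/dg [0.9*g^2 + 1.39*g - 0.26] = 1.8*g + 1.39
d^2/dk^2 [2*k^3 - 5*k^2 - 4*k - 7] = 12*k - 10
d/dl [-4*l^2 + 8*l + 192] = 8 - 8*l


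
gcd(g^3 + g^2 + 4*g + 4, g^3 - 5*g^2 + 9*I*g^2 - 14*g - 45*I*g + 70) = g + 2*I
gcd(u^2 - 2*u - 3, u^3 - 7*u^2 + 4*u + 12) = u + 1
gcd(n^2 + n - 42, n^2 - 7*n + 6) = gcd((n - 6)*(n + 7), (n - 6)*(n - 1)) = n - 6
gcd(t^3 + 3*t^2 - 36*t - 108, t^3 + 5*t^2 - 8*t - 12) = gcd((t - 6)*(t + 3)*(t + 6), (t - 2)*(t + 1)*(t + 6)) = t + 6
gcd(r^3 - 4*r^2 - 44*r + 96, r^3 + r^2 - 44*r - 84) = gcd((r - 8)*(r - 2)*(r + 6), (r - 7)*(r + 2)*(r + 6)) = r + 6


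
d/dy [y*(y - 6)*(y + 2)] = 3*y^2 - 8*y - 12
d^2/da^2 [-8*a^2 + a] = -16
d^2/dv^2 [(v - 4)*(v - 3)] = 2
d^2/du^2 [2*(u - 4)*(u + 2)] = 4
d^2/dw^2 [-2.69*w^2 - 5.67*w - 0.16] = -5.38000000000000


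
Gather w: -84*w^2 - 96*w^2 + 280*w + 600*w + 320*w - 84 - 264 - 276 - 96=-180*w^2 + 1200*w - 720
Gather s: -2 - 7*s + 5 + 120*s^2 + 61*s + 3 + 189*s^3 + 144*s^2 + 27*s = 189*s^3 + 264*s^2 + 81*s + 6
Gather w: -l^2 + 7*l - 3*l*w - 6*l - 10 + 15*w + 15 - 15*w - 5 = -l^2 - 3*l*w + l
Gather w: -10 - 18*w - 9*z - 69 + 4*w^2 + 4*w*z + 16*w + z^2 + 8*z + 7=4*w^2 + w*(4*z - 2) + z^2 - z - 72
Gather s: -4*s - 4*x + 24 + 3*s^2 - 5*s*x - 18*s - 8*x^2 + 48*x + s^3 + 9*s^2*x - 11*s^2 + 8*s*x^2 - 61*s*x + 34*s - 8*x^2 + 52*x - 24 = s^3 + s^2*(9*x - 8) + s*(8*x^2 - 66*x + 12) - 16*x^2 + 96*x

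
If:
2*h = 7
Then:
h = 7/2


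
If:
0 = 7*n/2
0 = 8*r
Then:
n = 0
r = 0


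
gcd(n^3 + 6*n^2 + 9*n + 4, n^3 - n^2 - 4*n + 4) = 1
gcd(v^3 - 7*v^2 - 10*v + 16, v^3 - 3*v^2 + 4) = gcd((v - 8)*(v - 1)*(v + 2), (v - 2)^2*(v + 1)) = 1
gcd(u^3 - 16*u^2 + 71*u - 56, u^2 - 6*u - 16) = u - 8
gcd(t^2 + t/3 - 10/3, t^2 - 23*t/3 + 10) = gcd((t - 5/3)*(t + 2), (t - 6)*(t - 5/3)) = t - 5/3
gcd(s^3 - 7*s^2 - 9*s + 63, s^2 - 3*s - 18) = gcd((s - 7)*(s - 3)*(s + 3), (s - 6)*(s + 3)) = s + 3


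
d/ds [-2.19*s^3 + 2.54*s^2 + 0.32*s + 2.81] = -6.57*s^2 + 5.08*s + 0.32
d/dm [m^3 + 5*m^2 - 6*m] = 3*m^2 + 10*m - 6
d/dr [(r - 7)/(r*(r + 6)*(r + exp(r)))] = (r*(7 - r)*(r + exp(r)) - r*(r - 7)*(r + 6)*(exp(r) + 1) + r*(r + 6)*(r + exp(r)) + (7 - r)*(r + 6)*(r + exp(r)))/(r^2*(r + 6)^2*(r + exp(r))^2)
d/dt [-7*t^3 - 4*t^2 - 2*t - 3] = -21*t^2 - 8*t - 2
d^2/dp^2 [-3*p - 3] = 0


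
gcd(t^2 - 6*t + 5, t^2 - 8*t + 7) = t - 1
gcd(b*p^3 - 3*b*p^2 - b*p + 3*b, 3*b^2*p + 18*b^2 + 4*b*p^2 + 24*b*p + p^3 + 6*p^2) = 1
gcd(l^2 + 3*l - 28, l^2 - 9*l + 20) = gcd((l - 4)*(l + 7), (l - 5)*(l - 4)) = l - 4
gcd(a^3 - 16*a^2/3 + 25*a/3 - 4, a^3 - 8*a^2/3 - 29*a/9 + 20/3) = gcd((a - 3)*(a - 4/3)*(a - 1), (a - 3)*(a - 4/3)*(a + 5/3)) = a^2 - 13*a/3 + 4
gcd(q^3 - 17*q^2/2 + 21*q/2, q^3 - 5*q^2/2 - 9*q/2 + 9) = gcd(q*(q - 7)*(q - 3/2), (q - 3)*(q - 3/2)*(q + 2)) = q - 3/2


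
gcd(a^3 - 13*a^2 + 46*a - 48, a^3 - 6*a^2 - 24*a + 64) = a^2 - 10*a + 16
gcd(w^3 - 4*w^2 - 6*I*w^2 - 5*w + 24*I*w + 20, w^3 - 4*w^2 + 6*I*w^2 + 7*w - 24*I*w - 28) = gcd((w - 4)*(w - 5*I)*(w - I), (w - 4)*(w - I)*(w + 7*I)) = w^2 + w*(-4 - I) + 4*I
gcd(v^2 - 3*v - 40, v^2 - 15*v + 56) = v - 8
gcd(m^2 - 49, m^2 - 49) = m^2 - 49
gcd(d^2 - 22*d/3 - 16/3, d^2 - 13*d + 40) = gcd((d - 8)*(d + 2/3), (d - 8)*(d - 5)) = d - 8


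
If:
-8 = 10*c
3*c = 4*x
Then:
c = -4/5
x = -3/5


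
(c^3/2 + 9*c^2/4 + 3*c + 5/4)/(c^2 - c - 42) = (2*c^3 + 9*c^2 + 12*c + 5)/(4*(c^2 - c - 42))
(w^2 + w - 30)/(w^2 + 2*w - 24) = (w - 5)/(w - 4)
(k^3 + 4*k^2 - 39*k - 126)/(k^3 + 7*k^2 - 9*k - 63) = (k - 6)/(k - 3)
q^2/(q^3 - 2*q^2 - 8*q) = q/(q^2 - 2*q - 8)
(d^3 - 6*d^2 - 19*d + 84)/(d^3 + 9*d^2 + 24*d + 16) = (d^2 - 10*d + 21)/(d^2 + 5*d + 4)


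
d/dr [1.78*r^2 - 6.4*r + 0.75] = 3.56*r - 6.4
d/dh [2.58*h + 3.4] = 2.58000000000000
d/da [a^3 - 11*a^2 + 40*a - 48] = 3*a^2 - 22*a + 40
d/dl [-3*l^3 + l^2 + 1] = l*(2 - 9*l)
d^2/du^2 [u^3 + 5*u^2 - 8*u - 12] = 6*u + 10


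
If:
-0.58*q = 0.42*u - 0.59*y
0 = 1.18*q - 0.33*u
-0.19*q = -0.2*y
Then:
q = 0.00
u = 0.00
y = 0.00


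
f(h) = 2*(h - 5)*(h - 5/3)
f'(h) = 4*h - 40/3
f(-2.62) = 65.33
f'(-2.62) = -23.81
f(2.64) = -4.59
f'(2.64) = -2.77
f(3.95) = -4.80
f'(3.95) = 2.47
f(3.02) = -5.36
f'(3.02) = -1.25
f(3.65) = -5.36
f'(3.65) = 1.27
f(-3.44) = 86.20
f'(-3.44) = -27.09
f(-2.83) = 70.42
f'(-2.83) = -24.65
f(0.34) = 12.36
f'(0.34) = -11.97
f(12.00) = 144.67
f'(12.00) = 34.67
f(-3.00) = 74.67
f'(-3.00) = -25.33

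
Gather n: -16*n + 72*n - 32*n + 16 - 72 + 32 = 24*n - 24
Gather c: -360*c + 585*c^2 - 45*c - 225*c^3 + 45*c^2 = -225*c^3 + 630*c^2 - 405*c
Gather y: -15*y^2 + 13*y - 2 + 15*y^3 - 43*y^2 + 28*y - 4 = 15*y^3 - 58*y^2 + 41*y - 6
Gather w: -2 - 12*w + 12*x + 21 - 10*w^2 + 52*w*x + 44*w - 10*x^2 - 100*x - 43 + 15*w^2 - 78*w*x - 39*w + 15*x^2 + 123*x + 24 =5*w^2 + w*(-26*x - 7) + 5*x^2 + 35*x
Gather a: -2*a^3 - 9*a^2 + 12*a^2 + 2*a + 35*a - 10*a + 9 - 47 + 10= -2*a^3 + 3*a^2 + 27*a - 28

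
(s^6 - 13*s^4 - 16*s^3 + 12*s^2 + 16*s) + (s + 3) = s^6 - 13*s^4 - 16*s^3 + 12*s^2 + 17*s + 3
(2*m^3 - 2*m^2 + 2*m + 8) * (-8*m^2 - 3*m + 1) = -16*m^5 + 10*m^4 - 8*m^3 - 72*m^2 - 22*m + 8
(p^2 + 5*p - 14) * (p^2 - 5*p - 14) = p^4 - 53*p^2 + 196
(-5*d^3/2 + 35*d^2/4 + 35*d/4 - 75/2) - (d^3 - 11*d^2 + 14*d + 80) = -7*d^3/2 + 79*d^2/4 - 21*d/4 - 235/2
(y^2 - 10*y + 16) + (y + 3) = y^2 - 9*y + 19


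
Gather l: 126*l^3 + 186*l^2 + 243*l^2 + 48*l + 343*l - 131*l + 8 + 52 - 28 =126*l^3 + 429*l^2 + 260*l + 32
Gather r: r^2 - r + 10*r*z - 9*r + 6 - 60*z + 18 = r^2 + r*(10*z - 10) - 60*z + 24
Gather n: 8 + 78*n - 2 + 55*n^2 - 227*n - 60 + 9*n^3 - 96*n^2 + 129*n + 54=9*n^3 - 41*n^2 - 20*n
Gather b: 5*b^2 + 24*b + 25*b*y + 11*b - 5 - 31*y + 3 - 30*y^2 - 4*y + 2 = 5*b^2 + b*(25*y + 35) - 30*y^2 - 35*y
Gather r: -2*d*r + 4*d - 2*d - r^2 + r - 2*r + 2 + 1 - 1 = 2*d - r^2 + r*(-2*d - 1) + 2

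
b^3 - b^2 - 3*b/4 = b*(b - 3/2)*(b + 1/2)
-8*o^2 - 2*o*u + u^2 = (-4*o + u)*(2*o + u)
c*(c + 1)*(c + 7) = c^3 + 8*c^2 + 7*c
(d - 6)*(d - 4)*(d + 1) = d^3 - 9*d^2 + 14*d + 24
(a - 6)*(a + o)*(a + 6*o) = a^3 + 7*a^2*o - 6*a^2 + 6*a*o^2 - 42*a*o - 36*o^2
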